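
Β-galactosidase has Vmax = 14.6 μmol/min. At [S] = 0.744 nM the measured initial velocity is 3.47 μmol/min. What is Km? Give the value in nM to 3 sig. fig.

From v = Vmax[S]/(Km+[S]), Km = [S](Vmax − v)/v.
Km = 0.744 × (14.6 − 3.47) / 3.47 = 8.281/3.47 = 2.39 nM.

2.39 nM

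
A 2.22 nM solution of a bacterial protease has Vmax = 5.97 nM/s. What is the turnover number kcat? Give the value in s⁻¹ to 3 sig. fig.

kcat = Vmax/[E]total = 5.97 nM/s / 2.22 nM = 2.69 s⁻¹.

2.69 s⁻¹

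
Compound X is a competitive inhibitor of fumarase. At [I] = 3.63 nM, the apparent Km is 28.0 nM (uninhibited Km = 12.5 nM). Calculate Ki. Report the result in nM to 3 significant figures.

Competitive: Km,app = α·Km with α = 1 + [I]/Ki.
α = Km,app/Km = 28.0/12.5 = 2.240.
Ki = [I]/(α − 1) = 3.63/1.240 = 2.93 nM.

2.93 nM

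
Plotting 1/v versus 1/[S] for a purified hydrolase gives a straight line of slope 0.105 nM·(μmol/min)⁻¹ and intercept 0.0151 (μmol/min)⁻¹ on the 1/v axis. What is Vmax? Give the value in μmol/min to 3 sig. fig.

The y-intercept of a Lineweaver–Burk plot equals 1/Vmax, so Vmax = 1/0.0151 = 66.2 μmol/min.

66.2 μmol/min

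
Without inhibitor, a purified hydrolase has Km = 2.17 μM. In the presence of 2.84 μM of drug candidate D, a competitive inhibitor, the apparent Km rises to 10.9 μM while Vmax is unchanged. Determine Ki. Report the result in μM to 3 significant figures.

0.706 μM

Competitive: Km,app = α·Km with α = 1 + [I]/Ki.
α = Km,app/Km = 10.9/2.17 = 5.023.
Ki = [I]/(α − 1) = 2.84/4.023 = 0.706 μM.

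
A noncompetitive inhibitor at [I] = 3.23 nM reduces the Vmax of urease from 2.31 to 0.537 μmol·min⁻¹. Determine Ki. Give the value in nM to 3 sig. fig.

0.978 nM

Noncompetitive: Vmax,app = Vmax/α with α = 1 + [I]/Ki.
α = Vmax/Vmax,app = 2.31/0.537 = 4.302.
Since α = 1 + [I]/Ki, [I]/Ki = 4.302 − 1 = 3.302 and Ki = 3.23/3.302 = 0.978 nM.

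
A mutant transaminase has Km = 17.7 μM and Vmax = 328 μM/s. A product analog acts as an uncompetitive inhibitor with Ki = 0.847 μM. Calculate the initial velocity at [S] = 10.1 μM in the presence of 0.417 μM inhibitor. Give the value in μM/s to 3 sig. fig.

With α = 1 + [I]/Ki = 1 + 0.417/0.847 = 1.492, the uncompetitive rate law is v = (Vmax/α)·[S] / (Km/α + [S]).
v = (328/1.492)×10.1 / (17.7/1.492 + 10.1) = 2220/21.96 = 101 μM/s.

101 μM/s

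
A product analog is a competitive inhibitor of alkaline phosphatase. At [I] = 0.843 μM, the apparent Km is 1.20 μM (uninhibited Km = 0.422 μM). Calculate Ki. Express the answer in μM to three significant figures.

0.457 μM

Competitive: Km,app = α·Km with α = 1 + [I]/Ki.
α = Km,app/Km = 1.20/0.422 = 2.844.
Ki = [I]/(α − 1) = 0.843/1.844 = 0.457 μM.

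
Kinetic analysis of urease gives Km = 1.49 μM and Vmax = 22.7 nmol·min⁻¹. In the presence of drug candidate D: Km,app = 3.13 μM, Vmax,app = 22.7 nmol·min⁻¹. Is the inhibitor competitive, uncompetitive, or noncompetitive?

competitive

Km increases (1.49 → 3.13 μM) while Vmax is unchanged — the hallmark of competitive inhibition.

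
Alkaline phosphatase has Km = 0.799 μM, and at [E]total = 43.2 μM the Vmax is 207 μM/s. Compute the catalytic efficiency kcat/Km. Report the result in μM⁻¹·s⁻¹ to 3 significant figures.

6.00 μM⁻¹·s⁻¹

kcat = Vmax/[E]total = 207/43.2 = 4.79 s⁻¹.
kcat/Km = 4.79/0.799 = 6.00 μM⁻¹·s⁻¹.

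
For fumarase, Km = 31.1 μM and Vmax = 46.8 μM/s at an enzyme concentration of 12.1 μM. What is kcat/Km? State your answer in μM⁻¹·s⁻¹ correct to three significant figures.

kcat = Vmax/[E]total = 46.8/12.1 = 3.87 s⁻¹.
kcat/Km = 3.87/31.1 = 0.124 μM⁻¹·s⁻¹.

0.124 μM⁻¹·s⁻¹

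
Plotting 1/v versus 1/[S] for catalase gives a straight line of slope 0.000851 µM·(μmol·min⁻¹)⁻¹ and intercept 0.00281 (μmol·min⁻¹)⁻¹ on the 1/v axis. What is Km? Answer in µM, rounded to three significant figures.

0.303 µM

y-intercept = 1/Vmax ⇒ Vmax = 356 μmol·min⁻¹; slope = Km/Vmax ⇒ Km = slope × Vmax.
Km = 0.000851 × 356 = 0.303 µM.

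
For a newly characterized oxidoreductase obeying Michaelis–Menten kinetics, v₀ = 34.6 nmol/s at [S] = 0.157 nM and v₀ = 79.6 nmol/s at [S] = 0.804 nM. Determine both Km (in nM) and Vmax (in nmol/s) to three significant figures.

Km = 0.371 nM; Vmax = 116 nmol/s

From v = Vmax[S]/(Km+[S]), each point gives Vmax = v(Km+[S])/[S].
Equating: 34.6(Km+0.157)/0.157 = 79.6(Km+0.804)/0.804.
220.4·Km + 34.6 = 99.00·Km + 79.6, so (220.4 − 99.00)·Km = 79.6 − 34.6.
Km = 45.00/121.4 = 0.371 nM; then Vmax = 34.6(0.371+0.157)/0.157 = 116 nmol/s.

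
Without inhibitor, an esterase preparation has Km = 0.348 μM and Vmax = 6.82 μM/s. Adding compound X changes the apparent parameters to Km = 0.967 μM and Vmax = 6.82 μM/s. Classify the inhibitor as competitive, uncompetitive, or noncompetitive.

competitive

Km increases (0.348 → 0.967 μM) while Vmax is unchanged — the hallmark of competitive inhibition.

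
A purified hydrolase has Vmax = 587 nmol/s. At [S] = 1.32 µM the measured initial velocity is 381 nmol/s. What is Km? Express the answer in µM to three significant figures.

v/Vmax = 381/587 = 0.6491 = [S]/(Km+[S]).
So Km + [S] = [S]/0.6491 = 2.034 µM, giving Km = 2.034 − 1.32 = 0.714 µM.

0.714 µM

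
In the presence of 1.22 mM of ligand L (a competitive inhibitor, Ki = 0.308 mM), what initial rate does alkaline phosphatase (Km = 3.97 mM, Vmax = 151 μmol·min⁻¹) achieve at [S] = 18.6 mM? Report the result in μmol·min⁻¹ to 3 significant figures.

With α = 1 + [I]/Ki = 1 + 1.22/0.308 = 4.961, the competitive rate law is v = Vmax[S] / (αKm + [S]).
v = 151×18.6 / (4.961×3.97 + 18.6) = 2809/38.30 = 73.3 μmol·min⁻¹.

73.3 μmol·min⁻¹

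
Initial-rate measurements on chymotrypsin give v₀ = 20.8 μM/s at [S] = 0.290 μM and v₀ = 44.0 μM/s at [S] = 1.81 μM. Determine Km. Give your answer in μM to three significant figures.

From v = Vmax[S]/(Km+[S]), each point gives Vmax = v(Km+[S])/[S].
Equating: 20.8(Km+0.290)/0.290 = 44.0(Km+1.81)/1.81.
71.72·Km + 20.8 = 24.31·Km + 44.0, so (71.72 − 24.31)·Km = 44.0 − 20.8.
Km = 23.20/47.41 = 0.489 μM; then Vmax = 20.8(0.489+0.290)/0.290 = 55.9 μM/s.

0.489 μM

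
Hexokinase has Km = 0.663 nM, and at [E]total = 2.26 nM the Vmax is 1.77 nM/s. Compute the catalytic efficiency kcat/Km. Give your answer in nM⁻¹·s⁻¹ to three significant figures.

kcat = Vmax/[E]total = 1.77/2.26 = 0.783 s⁻¹.
kcat/Km = 0.783/0.663 = 1.18 nM⁻¹·s⁻¹.

1.18 nM⁻¹·s⁻¹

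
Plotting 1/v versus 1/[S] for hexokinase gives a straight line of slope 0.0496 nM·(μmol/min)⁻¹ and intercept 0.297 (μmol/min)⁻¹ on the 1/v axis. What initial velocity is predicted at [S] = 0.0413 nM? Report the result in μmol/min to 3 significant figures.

The y-intercept is 1/Vmax, so Vmax = 1/0.297 = 3.37 μmol/min.
The slope is Km/Vmax, so Km = 0.0496 × 3.37 = 0.167 nM.
Then v = 3.37 × 0.0413/(0.167 + 0.0413) = 0.668 μmol/min.

0.668 μmol/min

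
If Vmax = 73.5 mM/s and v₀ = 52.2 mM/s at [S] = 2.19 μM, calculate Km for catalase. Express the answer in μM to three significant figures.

v/Vmax = 52.2/73.5 = 0.7102 = [S]/(Km+[S]).
So Km + [S] = [S]/0.7102 = 3.084 μM, giving Km = 3.084 − 2.19 = 0.894 μM.

0.894 μM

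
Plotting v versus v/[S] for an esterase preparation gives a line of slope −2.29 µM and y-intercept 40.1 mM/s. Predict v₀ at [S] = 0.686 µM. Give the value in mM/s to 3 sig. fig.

In the Eadie–Hofstee form v = Vmax − Km·(v/[S]), the slope is −Km and the intercept is Vmax, so Km = 2.29 µM and Vmax = 40.1 mM/s.
v = 40.1 × 0.686/(2.29 + 0.686) = 9.24 mM/s.

9.24 mM/s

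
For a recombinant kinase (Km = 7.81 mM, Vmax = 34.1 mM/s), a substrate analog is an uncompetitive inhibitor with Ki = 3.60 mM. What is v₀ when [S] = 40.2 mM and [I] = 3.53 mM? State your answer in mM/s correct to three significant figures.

15.7 mM/s

α = 1 + [I]/Ki = 1 + 3.53/3.60 = 1.981.
For an uncompetitive inhibitor, both parameters are divided by α, giving Vmax/α and Km/α: Km,app = 3.94 mM, Vmax,app = 17.2 mM/s.
v = Vmax,app·[S]/(Km,app + [S]) = 17.2 × 40.2/(3.94 + 40.2) = 15.7 mM/s.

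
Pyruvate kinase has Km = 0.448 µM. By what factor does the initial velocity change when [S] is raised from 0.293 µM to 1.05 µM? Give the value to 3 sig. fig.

1.77

Since Vmax cancels, v₂/v₁ = [S]₂(Km+[S]₁) / [S]₁(Km+[S]₂).
= 1.05×(0.448+0.293) / (0.293×(0.448+1.05)) = 0.7780/0.4389 = 1.77.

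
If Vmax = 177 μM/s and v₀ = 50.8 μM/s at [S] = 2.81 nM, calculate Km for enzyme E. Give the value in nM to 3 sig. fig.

6.98 nM

From v = Vmax[S]/(Km+[S]), Km = [S](Vmax − v)/v.
Km = 2.81 × (177 − 50.8) / 50.8 = 354.6/50.8 = 6.98 nM.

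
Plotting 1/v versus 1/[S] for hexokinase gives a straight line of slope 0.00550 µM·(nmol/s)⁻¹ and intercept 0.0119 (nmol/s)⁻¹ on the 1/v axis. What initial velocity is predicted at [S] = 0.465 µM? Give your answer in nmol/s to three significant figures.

The y-intercept is 1/Vmax, so Vmax = 1/0.0119 = 84.0 nmol/s.
The slope is Km/Vmax, so Km = 0.00550 × 84.0 = 0.462 µM.
Then v = 84.0 × 0.465/(0.462 + 0.465) = 42.1 nmol/s.

42.1 nmol/s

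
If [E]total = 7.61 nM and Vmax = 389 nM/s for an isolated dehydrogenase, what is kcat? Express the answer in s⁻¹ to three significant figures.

kcat = Vmax/[E]total = 389 nM/s / 7.61 nM = 51.1 s⁻¹.

51.1 s⁻¹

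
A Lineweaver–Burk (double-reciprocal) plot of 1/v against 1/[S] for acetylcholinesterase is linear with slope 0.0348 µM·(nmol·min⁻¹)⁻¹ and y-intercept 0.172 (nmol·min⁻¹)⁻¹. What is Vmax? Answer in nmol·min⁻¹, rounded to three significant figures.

The y-intercept of a Lineweaver–Burk plot equals 1/Vmax, so Vmax = 1/0.172 = 5.81 nmol·min⁻¹.

5.81 nmol·min⁻¹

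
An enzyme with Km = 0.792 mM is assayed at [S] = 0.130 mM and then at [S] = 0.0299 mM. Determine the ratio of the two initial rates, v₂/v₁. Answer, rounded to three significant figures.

0.258

Since Vmax cancels, v₂/v₁ = [S]₂(Km+[S]₁) / [S]₁(Km+[S]₂).
= 0.0299×(0.792+0.130) / (0.130×(0.792+0.0299)) = 0.02757/0.1068 = 0.258.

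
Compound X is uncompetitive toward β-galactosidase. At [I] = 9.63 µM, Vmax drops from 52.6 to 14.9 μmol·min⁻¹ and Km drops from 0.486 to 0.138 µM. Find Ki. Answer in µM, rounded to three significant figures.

3.81 µM

Uncompetitive: Vmax,app = Vmax/α (and Km,app = Km/α) with α = 1 + [I]/Ki.
α = Vmax/Vmax,app = 52.6/14.9 = 3.530.
Since α = 1 + [I]/Ki, [I]/Ki = 3.530 − 1 = 2.530 and Ki = 9.63/2.530 = 3.81 µM.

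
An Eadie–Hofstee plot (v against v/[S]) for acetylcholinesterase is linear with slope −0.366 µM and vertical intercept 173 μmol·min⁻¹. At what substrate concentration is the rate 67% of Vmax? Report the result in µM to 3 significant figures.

0.743 µM

The Eadie–Hofstee slope gives Km = 0.366 µM (slope = −Km).
v/Vmax = [S]/(Km+[S]) = 0.67 ⇒ [S] = Km·0.67/(1−0.67) = 0.366 × 2.030 = 0.743 µM.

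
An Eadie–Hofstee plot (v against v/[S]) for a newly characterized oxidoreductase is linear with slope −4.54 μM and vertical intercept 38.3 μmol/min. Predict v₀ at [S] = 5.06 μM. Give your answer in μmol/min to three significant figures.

20.2 μmol/min

In the Eadie–Hofstee form v = Vmax − Km·(v/[S]), the slope is −Km and the intercept is Vmax, so Km = 4.54 μM and Vmax = 38.3 μmol/min.
v = 38.3 × 5.06/(4.54 + 5.06) = 20.2 μmol/min.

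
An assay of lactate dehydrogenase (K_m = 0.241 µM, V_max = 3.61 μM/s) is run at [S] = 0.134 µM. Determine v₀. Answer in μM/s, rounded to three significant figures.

1.29 μM/s

v = Vmax·[S]/(Km + [S]) = 3.61 × 0.134 / (0.241 + 0.134)
  = 0.4837 / 0.3750 = 1.29 μM/s.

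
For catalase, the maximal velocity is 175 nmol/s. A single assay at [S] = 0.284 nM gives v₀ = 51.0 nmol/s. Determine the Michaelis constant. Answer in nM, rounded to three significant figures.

v/Vmax = 51.0/175 = 0.2914 = [S]/(Km+[S]).
So Km + [S] = [S]/0.2914 = 0.9745 nM, giving Km = 0.9745 − 0.284 = 0.691 nM.

0.691 nM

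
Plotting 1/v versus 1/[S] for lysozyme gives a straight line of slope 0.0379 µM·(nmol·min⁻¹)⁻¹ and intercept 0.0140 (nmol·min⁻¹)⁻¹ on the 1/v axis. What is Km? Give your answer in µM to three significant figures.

2.71 µM

y-intercept = 1/Vmax ⇒ Vmax = 71.4 nmol·min⁻¹; slope = Km/Vmax ⇒ Km = slope × Vmax.
Km = 0.0379 × 71.4 = 2.71 µM.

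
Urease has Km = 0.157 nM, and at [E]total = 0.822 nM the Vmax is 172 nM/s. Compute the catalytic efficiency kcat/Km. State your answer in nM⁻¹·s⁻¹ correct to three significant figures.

1330 nM⁻¹·s⁻¹

kcat = Vmax/[E]total = 172/0.822 = 209 s⁻¹.
kcat/Km = 209/0.157 = 1330 nM⁻¹·s⁻¹.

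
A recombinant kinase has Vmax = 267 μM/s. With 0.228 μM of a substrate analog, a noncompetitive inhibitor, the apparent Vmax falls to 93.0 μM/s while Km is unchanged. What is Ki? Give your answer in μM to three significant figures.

Noncompetitive: Vmax,app = Vmax/α with α = 1 + [I]/Ki.
α = Vmax/Vmax,app = 267/93.0 = 2.871.
Ki = [I]/(α − 1) = 0.228/1.871 = 0.122 μM.

0.122 μM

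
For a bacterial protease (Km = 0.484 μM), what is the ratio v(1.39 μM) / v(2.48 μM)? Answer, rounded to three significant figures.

Since Vmax cancels, v₂/v₁ = [S]₂(Km+[S]₁) / [S]₁(Km+[S]₂).
= 1.39×(0.484+2.48) / (2.48×(0.484+1.39)) = 4.120/4.648 = 0.886.

0.886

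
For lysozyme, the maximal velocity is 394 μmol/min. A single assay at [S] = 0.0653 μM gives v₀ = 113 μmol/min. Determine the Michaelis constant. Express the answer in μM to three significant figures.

0.162 μM

From v = Vmax[S]/(Km+[S]), Km = [S](Vmax − v)/v.
Km = 0.0653 × (394 − 113) / 113 = 18.35/113 = 0.162 μM.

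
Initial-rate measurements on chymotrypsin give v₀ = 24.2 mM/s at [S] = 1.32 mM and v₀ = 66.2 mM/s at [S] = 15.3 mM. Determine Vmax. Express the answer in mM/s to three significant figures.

79.2 mM/s

In reciprocal form, 1/v = (Km/Vmax)·(1/[S]) + 1/Vmax. The two points give (1/[S], 1/v) = (0.7576, 0.04132) and (0.06536, 0.01511).
Slope = (0.04132 − 0.01511)/(0.7576 − 0.06536) = 0.03787; intercept = 0.04132 − 0.03787×0.7576 = 0.01263.
Vmax = 1/intercept = 79.2 mM/s; Km = slope × Vmax = 0.03787 × 79.2 = 3.00 mM.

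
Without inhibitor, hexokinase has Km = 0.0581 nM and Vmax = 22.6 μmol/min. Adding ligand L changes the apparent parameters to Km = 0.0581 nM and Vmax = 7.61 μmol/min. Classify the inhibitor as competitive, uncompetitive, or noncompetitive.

Vmax decreases (22.6 → 7.61 μmol/min) while Km is unchanged — pure noncompetitive inhibition.

noncompetitive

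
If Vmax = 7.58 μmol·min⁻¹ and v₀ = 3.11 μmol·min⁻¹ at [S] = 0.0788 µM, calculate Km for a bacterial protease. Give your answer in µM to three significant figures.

0.113 µM

From v = Vmax[S]/(Km+[S]), Km = [S](Vmax − v)/v.
Km = 0.0788 × (7.58 − 3.11) / 3.11 = 0.3522/3.11 = 0.113 µM.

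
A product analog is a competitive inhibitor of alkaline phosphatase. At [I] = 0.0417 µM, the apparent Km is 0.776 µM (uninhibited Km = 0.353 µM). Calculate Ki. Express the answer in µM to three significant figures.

Competitive: Km,app = α·Km with α = 1 + [I]/Ki.
α = Km,app/Km = 0.776/0.353 = 2.198.
Since α = 1 + [I]/Ki, [I]/Ki = 2.198 − 1 = 1.198 and Ki = 0.0417/1.198 = 0.0348 µM.

0.0348 µM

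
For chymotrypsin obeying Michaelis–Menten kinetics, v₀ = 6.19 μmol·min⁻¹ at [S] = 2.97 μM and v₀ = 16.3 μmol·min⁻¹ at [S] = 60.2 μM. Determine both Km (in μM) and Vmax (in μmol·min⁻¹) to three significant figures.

Km = 5.58 μM; Vmax = 17.8 μmol·min⁻¹

From v = Vmax[S]/(Km+[S]), each point gives Vmax = v(Km+[S])/[S].
Equating: 6.19(Km+2.97)/2.97 = 16.3(Km+60.2)/60.2.
2.084·Km + 6.19 = 0.2708·Km + 16.3, so (2.084 − 0.2708)·Km = 16.3 − 6.19.
Km = 10.11/1.813 = 5.58 μM; then Vmax = 6.19(5.58+2.97)/2.97 = 17.8 μmol·min⁻¹.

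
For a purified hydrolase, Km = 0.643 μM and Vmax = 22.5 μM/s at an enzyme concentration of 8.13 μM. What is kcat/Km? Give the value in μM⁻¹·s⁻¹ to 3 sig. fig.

kcat = Vmax/[E]total = 22.5/8.13 = 2.77 s⁻¹.
kcat/Km = 2.77/0.643 = 4.30 μM⁻¹·s⁻¹.

4.30 μM⁻¹·s⁻¹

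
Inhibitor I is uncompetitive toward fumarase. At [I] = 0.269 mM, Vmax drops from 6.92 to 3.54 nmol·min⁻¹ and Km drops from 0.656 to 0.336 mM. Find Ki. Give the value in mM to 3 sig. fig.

Uncompetitive: Vmax,app = Vmax/α (and Km,app = Km/α) with α = 1 + [I]/Ki.
α = Vmax/Vmax,app = 6.92/3.54 = 1.955.
Ki = [I]/(α − 1) = 0.269/0.9548 = 0.282 mM.

0.282 mM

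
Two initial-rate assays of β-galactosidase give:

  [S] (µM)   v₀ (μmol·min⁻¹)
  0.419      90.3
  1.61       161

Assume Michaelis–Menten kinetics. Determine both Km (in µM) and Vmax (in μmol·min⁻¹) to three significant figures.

Km = 0.612 µM; Vmax = 222 μmol·min⁻¹

From v = Vmax[S]/(Km+[S]), each point gives Vmax = v(Km+[S])/[S].
Equating: 90.3(Km+0.419)/0.419 = 161(Km+1.61)/1.61.
215.5·Km + 90.3 = 100.0·Km + 161, so (215.5 − 100.0)·Km = 161 − 90.3.
Km = 70.70/115.5 = 0.612 µM; then Vmax = 90.3(0.612+0.419)/0.419 = 222 μmol·min⁻¹.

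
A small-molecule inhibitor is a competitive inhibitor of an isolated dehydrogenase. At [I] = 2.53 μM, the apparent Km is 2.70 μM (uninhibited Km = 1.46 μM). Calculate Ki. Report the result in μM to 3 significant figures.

Competitive: Km,app = α·Km with α = 1 + [I]/Ki.
α = Km,app/Km = 2.70/1.46 = 1.849.
Ki = [I]/(α − 1) = 2.53/0.8493 = 2.98 μM.

2.98 μM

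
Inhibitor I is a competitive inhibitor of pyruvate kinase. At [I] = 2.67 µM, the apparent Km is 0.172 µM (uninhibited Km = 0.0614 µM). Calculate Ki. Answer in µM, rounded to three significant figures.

1.48 µM

Competitive: Km,app = α·Km with α = 1 + [I]/Ki.
α = Km,app/Km = 0.172/0.0614 = 2.801.
Since α = 1 + [I]/Ki, [I]/Ki = 2.801 − 1 = 1.801 and Ki = 2.67/1.801 = 1.48 µM.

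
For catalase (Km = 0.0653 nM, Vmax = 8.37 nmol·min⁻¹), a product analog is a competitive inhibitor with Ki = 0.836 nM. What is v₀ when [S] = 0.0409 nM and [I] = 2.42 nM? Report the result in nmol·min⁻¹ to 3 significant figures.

1.16 nmol·min⁻¹

With α = 1 + [I]/Ki = 1 + 2.42/0.836 = 3.895, the competitive rate law is v = Vmax[S] / (αKm + [S]).
v = 8.37×0.0409 / (3.895×0.0653 + 0.0409) = 0.3423/0.2952 = 1.16 nmol·min⁻¹.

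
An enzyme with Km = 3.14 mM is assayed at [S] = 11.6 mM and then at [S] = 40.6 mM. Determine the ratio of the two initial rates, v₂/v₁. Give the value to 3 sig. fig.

1.18

Since Vmax cancels, v₂/v₁ = [S]₂(Km+[S]₁) / [S]₁(Km+[S]₂).
= 40.6×(3.14+11.6) / (11.6×(3.14+40.6)) = 598.4/507.4 = 1.18.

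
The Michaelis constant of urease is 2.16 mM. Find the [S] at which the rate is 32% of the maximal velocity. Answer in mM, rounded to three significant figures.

1.02 mM

v/Vmax = [S]/(Km+[S]) = 0.32, so [S] = Km·0.32/(1 − 0.32) = 2.16 × 0.4706.
[S] = 1.02 mM.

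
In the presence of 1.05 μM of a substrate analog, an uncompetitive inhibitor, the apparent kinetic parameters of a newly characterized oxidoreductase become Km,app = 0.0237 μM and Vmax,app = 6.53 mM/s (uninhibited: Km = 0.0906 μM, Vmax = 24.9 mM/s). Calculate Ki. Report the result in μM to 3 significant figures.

Uncompetitive: Vmax,app = Vmax/α (and Km,app = Km/α) with α = 1 + [I]/Ki.
α = Vmax/Vmax,app = 24.9/6.53 = 3.813.
Ki = [I]/(α − 1) = 1.05/2.813 = 0.373 μM.

0.373 μM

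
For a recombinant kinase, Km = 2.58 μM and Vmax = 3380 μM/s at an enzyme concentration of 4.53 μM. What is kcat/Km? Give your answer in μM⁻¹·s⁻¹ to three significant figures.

289 μM⁻¹·s⁻¹

kcat = Vmax/[E]total = 3380/4.53 = 746 s⁻¹.
kcat/Km = 746/2.58 = 289 μM⁻¹·s⁻¹.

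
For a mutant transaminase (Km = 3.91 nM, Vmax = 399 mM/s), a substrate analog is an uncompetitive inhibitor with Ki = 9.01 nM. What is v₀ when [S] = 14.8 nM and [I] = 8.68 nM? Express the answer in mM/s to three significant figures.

α = 1 + [I]/Ki = 1 + 8.68/9.01 = 1.963.
For an uncompetitive inhibitor, both parameters are divided by α, giving Vmax/α and Km/α: Km,app = 1.99 nM, Vmax,app = 203 mM/s.
v = Vmax,app·[S]/(Km,app + [S]) = 203 × 14.8/(1.99 + 14.8) = 179 mM/s.

179 mM/s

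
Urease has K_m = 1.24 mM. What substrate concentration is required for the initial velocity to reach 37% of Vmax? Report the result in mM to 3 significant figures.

0.728 mM

v/Vmax = [S]/(Km+[S]) = 0.37, so [S] = Km·0.37/(1 − 0.37) = 1.24 × 0.5873.
[S] = 0.728 mM.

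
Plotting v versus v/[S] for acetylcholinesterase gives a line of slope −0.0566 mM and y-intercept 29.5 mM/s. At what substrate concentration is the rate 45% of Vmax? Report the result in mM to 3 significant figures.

0.0463 mM

The Eadie–Hofstee slope gives Km = 0.0566 mM (slope = −Km).
v/Vmax = [S]/(Km+[S]) = 0.45 ⇒ [S] = Km·0.45/(1−0.45) = 0.0566 × 0.8182 = 0.0463 mM.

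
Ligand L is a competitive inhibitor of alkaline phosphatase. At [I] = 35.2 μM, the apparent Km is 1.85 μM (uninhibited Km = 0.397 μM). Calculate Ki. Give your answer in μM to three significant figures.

9.62 μM

Competitive: Km,app = α·Km with α = 1 + [I]/Ki.
α = Km,app/Km = 1.85/0.397 = 4.660.
Since α = 1 + [I]/Ki, [I]/Ki = 4.660 − 1 = 3.660 and Ki = 35.2/3.660 = 9.62 μM.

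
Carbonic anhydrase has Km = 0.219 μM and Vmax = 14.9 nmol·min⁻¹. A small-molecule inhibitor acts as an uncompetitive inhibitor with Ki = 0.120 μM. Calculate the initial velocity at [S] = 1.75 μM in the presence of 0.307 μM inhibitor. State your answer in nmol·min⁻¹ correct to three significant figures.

4.05 nmol·min⁻¹

With α = 1 + [I]/Ki = 1 + 0.307/0.120 = 3.558, the uncompetitive rate law is v = (Vmax/α)·[S] / (Km/α + [S]).
v = (14.9/3.558)×1.75 / (0.219/3.558 + 1.75) = 7.328/1.812 = 4.05 nmol·min⁻¹.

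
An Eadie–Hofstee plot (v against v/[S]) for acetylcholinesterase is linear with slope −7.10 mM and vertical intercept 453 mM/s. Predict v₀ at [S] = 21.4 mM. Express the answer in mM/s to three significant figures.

340 mM/s

In the Eadie–Hofstee form v = Vmax − Km·(v/[S]), the slope is −Km and the intercept is Vmax, so Km = 7.10 mM and Vmax = 453 mM/s.
v = 453 × 21.4/(7.10 + 21.4) = 340 mM/s.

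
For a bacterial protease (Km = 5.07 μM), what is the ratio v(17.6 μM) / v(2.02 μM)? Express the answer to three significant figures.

Since Vmax cancels, v₂/v₁ = [S]₂(Km+[S]₁) / [S]₁(Km+[S]₂).
= 17.6×(5.07+2.02) / (2.02×(5.07+17.6)) = 124.8/45.79 = 2.72.

2.72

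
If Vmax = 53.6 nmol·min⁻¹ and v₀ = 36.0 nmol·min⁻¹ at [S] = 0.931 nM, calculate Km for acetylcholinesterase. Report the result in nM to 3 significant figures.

From v = Vmax[S]/(Km+[S]), Km = [S](Vmax − v)/v.
Km = 0.931 × (53.6 − 36.0) / 36.0 = 16.39/36.0 = 0.455 nM.

0.455 nM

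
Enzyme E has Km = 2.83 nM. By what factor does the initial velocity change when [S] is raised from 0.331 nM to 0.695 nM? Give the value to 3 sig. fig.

The fractional saturations are [S]/(Km+[S]) = 0.331/3.161 = 0.1047 and 0.695/3.525 = 0.1972.
v₂/v₁ is just their ratio: 0.1972/0.1047 = 1.88.

1.88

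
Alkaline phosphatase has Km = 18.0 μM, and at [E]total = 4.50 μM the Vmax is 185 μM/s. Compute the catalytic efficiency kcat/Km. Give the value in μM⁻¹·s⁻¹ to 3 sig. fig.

kcat = Vmax/[E]total = 185/4.50 = 41.1 s⁻¹.
kcat/Km = 41.1/18.0 = 2.28 μM⁻¹·s⁻¹.

2.28 μM⁻¹·s⁻¹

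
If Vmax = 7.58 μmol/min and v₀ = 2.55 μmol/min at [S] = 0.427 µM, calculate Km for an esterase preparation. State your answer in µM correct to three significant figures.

0.842 µM

v/Vmax = 2.55/7.58 = 0.3364 = [S]/(Km+[S]).
So Km + [S] = [S]/0.3364 = 1.269 µM, giving Km = 1.269 − 0.427 = 0.842 µM.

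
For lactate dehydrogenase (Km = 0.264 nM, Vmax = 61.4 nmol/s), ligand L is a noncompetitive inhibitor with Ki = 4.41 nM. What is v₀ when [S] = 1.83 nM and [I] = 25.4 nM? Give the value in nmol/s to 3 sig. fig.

α = 1 + [I]/Ki = 1 + 25.4/4.41 = 6.760.
For a noncompetitive inhibitor, Vmax is reduced to Vmax/α while Km is unchanged: Km,app = 0.264 nM, Vmax,app = 9.08 nmol/s.
v = Vmax,app·[S]/(Km,app + [S]) = 9.08 × 1.83/(0.264 + 1.83) = 7.94 nmol/s.

7.94 nmol/s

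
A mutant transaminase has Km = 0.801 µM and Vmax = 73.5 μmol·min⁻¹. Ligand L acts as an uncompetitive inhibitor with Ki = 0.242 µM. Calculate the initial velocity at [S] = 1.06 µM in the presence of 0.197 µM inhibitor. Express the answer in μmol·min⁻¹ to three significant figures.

With α = 1 + [I]/Ki = 1 + 0.197/0.242 = 1.814, the uncompetitive rate law is v = (Vmax/α)·[S] / (Km/α + [S]).
v = (73.5/1.814)×1.06 / (0.801/1.814 + 1.06) = 42.95/1.502 = 28.6 μmol·min⁻¹.

28.6 μmol·min⁻¹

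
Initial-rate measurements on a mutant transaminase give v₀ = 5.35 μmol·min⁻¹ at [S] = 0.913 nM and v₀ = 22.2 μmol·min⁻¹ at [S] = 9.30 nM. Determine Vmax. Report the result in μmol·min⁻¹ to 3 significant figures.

In reciprocal form, 1/v = (Km/Vmax)·(1/[S]) + 1/Vmax. The two points give (1/[S], 1/v) = (1.095, 0.1869) and (0.1075, 0.04505).
Slope = (0.1869 − 0.04505)/(1.095 − 0.1075) = 0.1436; intercept = 0.1869 − 0.1436×1.095 = 0.02960.
Vmax = 1/intercept = 33.8 μmol·min⁻¹; Km = slope × Vmax = 0.1436 × 33.8 = 4.85 nM.

33.8 μmol·min⁻¹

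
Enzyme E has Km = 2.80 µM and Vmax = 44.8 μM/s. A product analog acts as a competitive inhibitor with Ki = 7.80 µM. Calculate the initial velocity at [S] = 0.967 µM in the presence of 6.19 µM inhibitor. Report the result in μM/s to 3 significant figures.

7.23 μM/s

With α = 1 + [I]/Ki = 1 + 6.19/7.80 = 1.794, the competitive rate law is v = Vmax[S] / (αKm + [S]).
v = 44.8×0.967 / (1.794×2.80 + 0.967) = 43.32/5.989 = 7.23 μM/s.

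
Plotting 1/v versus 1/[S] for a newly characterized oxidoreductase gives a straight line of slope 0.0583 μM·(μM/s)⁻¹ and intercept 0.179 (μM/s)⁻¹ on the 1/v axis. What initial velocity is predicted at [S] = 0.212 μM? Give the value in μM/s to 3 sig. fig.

2.20 μM/s

The y-intercept is 1/Vmax, so Vmax = 1/0.179 = 5.59 μM/s.
The slope is Km/Vmax, so Km = 0.0583 × 5.59 = 0.326 μM.
Then v = 5.59 × 0.212/(0.326 + 0.212) = 2.20 μM/s.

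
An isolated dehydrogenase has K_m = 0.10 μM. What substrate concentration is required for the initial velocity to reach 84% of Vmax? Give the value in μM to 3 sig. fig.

0.525 μM

v/Vmax = [S]/(Km+[S]) = 0.84, so [S] = Km·0.84/(1 − 0.84) = 0.10 × 5.250.
[S] = 0.525 μM.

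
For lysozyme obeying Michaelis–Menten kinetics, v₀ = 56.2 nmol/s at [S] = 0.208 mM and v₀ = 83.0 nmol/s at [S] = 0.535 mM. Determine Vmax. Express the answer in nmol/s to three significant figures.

119 nmol/s

In reciprocal form, 1/v = (Km/Vmax)·(1/[S]) + 1/Vmax. The two points give (1/[S], 1/v) = (4.808, 0.01779) and (1.869, 0.01205).
Slope = (0.01779 − 0.01205)/(4.808 − 1.869) = 0.001955; intercept = 0.01779 − 0.001955×4.808 = 0.008394.
Vmax = 1/intercept = 119 nmol/s; Km = slope × Vmax = 0.001955 × 119 = 0.233 mM.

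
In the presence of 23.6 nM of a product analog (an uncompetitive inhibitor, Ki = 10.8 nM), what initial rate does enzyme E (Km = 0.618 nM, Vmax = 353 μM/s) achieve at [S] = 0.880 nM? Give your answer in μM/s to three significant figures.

90.8 μM/s

α = 1 + [I]/Ki = 1 + 23.6/10.8 = 3.185.
For an uncompetitive inhibitor, both parameters are divided by α, giving Vmax/α and Km/α: Km,app = 0.194 nM, Vmax,app = 111 μM/s.
v = Vmax,app·[S]/(Km,app + [S]) = 111 × 0.880/(0.194 + 0.880) = 90.8 μM/s.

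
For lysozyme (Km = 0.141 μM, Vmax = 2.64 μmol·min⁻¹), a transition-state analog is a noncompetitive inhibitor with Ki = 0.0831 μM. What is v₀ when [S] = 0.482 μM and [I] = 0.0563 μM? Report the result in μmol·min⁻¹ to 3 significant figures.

1.22 μmol·min⁻¹

α = 1 + [I]/Ki = 1 + 0.0563/0.0831 = 1.677.
For a noncompetitive inhibitor, Vmax is reduced to Vmax/α while Km is unchanged: Km,app = 0.141 μM, Vmax,app = 1.57 μmol·min⁻¹.
v = Vmax,app·[S]/(Km,app + [S]) = 1.57 × 0.482/(0.141 + 0.482) = 1.22 μmol·min⁻¹.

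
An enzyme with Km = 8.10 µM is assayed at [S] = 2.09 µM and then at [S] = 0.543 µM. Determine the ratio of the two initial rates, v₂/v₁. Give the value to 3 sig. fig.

Since Vmax cancels, v₂/v₁ = [S]₂(Km+[S]₁) / [S]₁(Km+[S]₂).
= 0.543×(8.10+2.09) / (2.09×(8.10+0.543)) = 5.533/18.06 = 0.306.

0.306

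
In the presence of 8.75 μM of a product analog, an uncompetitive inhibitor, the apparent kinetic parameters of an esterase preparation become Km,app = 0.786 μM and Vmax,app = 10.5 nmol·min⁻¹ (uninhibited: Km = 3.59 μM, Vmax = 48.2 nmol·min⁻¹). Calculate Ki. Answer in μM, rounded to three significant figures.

Uncompetitive: Vmax,app = Vmax/α (and Km,app = Km/α) with α = 1 + [I]/Ki.
α = Vmax/Vmax,app = 48.2/10.5 = 4.590.
Since α = 1 + [I]/Ki, [I]/Ki = 4.590 − 1 = 3.590 and Ki = 8.75/3.590 = 2.44 μM.

2.44 μM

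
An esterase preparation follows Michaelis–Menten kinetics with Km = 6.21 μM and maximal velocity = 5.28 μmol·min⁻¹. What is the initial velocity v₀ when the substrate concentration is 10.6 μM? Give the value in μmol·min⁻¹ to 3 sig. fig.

3.33 μmol·min⁻¹

v = Vmax·[S]/(Km + [S]) = 5.28 × 10.6 / (6.21 + 10.6)
  = 55.97 / 16.81 = 3.33 μmol·min⁻¹.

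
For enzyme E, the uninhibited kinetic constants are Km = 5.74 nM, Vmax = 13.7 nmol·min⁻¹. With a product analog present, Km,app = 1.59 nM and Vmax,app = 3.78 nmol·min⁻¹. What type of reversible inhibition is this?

uncompetitive

Both Km and Vmax decrease by the same factor (~3.62-fold) — characteristic of uncompetitive inhibition.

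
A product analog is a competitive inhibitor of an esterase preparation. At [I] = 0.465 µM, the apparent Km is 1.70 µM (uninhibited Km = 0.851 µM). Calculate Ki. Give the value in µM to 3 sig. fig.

Competitive: Km,app = α·Km with α = 1 + [I]/Ki.
α = Km,app/Km = 1.70/0.851 = 1.998.
Ki = [I]/(α − 1) = 0.465/0.9976 = 0.466 µM.

0.466 µM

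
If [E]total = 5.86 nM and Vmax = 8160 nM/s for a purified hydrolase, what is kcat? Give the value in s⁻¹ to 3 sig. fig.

1390 s⁻¹

kcat = Vmax/[E]total = 8160 nM/s / 5.86 nM = 1390 s⁻¹.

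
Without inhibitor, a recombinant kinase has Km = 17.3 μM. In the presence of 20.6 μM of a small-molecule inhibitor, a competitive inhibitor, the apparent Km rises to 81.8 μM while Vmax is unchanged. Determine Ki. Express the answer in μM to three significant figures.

Competitive: Km,app = α·Km with α = 1 + [I]/Ki.
α = Km,app/Km = 81.8/17.3 = 4.728.
Ki = [I]/(α − 1) = 20.6/3.728 = 5.53 μM.

5.53 μM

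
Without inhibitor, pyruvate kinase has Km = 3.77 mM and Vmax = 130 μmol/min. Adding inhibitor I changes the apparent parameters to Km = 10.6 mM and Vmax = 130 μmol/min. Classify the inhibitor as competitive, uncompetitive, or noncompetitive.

Km increases (3.77 → 10.6 mM) while Vmax is unchanged — the hallmark of competitive inhibition.

competitive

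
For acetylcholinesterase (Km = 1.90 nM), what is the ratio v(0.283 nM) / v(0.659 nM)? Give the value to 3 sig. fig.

Since Vmax cancels, v₂/v₁ = [S]₂(Km+[S]₁) / [S]₁(Km+[S]₂).
= 0.283×(1.90+0.659) / (0.659×(1.90+0.283)) = 0.7242/1.439 = 0.503.

0.503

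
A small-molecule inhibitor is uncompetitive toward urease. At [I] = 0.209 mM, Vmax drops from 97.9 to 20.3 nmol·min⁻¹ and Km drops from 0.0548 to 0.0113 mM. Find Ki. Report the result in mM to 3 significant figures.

Uncompetitive: Vmax,app = Vmax/α (and Km,app = Km/α) with α = 1 + [I]/Ki.
α = Vmax/Vmax,app = 97.9/20.3 = 4.823.
Since α = 1 + [I]/Ki, [I]/Ki = 4.823 − 1 = 3.823 and Ki = 0.209/3.823 = 0.0547 mM.

0.0547 mM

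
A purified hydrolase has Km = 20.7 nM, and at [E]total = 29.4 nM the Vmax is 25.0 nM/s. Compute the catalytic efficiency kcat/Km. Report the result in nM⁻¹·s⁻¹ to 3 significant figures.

kcat = Vmax/[E]total = 25.0/29.4 = 0.850 s⁻¹.
kcat/Km = 0.850/20.7 = 0.0411 nM⁻¹·s⁻¹.

0.0411 nM⁻¹·s⁻¹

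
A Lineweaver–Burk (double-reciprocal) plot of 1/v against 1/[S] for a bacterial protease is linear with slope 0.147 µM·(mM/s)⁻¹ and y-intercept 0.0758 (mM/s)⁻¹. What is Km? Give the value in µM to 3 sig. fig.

1.94 µM

y-intercept = 1/Vmax ⇒ Vmax = 13.2 mM/s; slope = Km/Vmax ⇒ Km = slope × Vmax.
Km = 0.147 × 13.2 = 1.94 µM.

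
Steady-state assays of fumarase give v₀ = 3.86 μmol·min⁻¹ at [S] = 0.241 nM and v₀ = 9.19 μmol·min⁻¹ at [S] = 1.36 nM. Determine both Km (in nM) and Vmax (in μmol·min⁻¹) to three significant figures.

Km = 0.576 nM; Vmax = 13.1 μmol·min⁻¹

In reciprocal form, 1/v = (Km/Vmax)·(1/[S]) + 1/Vmax. The two points give (1/[S], 1/v) = (4.149, 0.2591) and (0.7353, 0.1088).
Slope = (0.2591 − 0.1088)/(4.149 − 0.7353) = 0.04401; intercept = 0.2591 − 0.04401×4.149 = 0.07645.
Vmax = 1/intercept = 13.1 μmol·min⁻¹; Km = slope × Vmax = 0.04401 × 13.1 = 0.576 nM.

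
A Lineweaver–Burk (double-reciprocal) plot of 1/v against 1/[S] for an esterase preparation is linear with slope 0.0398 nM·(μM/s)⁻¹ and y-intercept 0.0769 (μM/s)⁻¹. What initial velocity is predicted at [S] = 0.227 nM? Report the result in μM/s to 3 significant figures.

The y-intercept is 1/Vmax, so Vmax = 1/0.0769 = 13.0 μM/s.
The slope is Km/Vmax, so Km = 0.0398 × 13.0 = 0.518 nM.
Then v = 13.0 × 0.227/(0.518 + 0.227) = 3.96 μM/s.

3.96 μM/s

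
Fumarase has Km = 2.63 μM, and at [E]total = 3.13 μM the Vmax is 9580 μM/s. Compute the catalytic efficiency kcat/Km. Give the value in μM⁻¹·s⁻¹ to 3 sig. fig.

kcat = Vmax/[E]total = 9580/3.13 = 3060 s⁻¹.
kcat/Km = 3060/2.63 = 1160 μM⁻¹·s⁻¹.

1160 μM⁻¹·s⁻¹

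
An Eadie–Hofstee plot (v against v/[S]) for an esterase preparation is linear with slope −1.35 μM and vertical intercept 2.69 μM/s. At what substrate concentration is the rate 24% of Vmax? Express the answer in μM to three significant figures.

0.426 μM

The Eadie–Hofstee slope gives Km = 1.35 μM (slope = −Km).
v/Vmax = [S]/(Km+[S]) = 0.24 ⇒ [S] = Km·0.24/(1−0.24) = 1.35 × 0.3158 = 0.426 μM.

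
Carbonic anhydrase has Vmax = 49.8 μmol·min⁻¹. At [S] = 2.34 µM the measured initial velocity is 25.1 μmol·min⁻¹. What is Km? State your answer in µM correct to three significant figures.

2.30 µM

v/Vmax = 25.1/49.8 = 0.5040 = [S]/(Km+[S]).
So Km + [S] = [S]/0.5040 = 4.643 µM, giving Km = 4.643 − 2.34 = 2.30 µM.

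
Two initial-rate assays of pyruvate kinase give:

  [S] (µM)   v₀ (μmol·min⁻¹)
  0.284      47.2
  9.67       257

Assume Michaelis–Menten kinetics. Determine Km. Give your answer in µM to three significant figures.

From v = Vmax[S]/(Km+[S]), each point gives Vmax = v(Km+[S])/[S].
Equating: 47.2(Km+0.284)/0.284 = 257(Km+9.67)/9.67.
166.2·Km + 47.2 = 26.58·Km + 257, so (166.2 − 26.58)·Km = 257 − 47.2.
Km = 209.8/139.6 = 1.50 µM; then Vmax = 47.2(1.50+0.284)/0.284 = 297 μmol·min⁻¹.

1.50 µM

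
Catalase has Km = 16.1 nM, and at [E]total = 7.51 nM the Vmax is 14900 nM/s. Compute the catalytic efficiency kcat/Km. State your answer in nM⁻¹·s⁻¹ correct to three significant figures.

kcat = Vmax/[E]total = 14900/7.51 = 1980 s⁻¹.
kcat/Km = 1980/16.1 = 123 nM⁻¹·s⁻¹.

123 nM⁻¹·s⁻¹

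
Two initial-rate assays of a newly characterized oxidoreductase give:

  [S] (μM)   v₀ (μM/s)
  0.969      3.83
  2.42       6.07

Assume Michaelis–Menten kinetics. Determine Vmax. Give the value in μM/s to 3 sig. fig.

In reciprocal form, 1/v = (Km/Vmax)·(1/[S]) + 1/Vmax. The two points give (1/[S], 1/v) = (1.032, 0.2611) and (0.4132, 0.1647).
Slope = (0.2611 − 0.1647)/(1.032 − 0.4132) = 0.1557; intercept = 0.2611 − 0.1557×1.032 = 0.1004.
Vmax = 1/intercept = 9.96 μM/s; Km = slope × Vmax = 0.1557 × 9.96 = 1.55 μM.

9.96 μM/s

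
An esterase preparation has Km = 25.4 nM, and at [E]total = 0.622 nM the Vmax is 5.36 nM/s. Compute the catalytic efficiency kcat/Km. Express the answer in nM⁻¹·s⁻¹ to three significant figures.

kcat = Vmax/[E]total = 5.36/0.622 = 8.62 s⁻¹.
kcat/Km = 8.62/25.4 = 0.339 nM⁻¹·s⁻¹.

0.339 nM⁻¹·s⁻¹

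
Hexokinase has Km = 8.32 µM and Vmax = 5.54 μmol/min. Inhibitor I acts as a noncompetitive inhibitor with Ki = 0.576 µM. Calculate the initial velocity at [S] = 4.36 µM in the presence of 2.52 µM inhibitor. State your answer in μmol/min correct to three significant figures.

With α = 1 + [I]/Ki = 1 + 2.52/0.576 = 5.375, the noncompetitive rate law is v = (Vmax/α)·[S] / (Km + [S]).
v = (5.54/5.375)×4.36 / (8.32 + 4.36) = 4.494/12.68 = 0.354 μmol/min.

0.354 μmol/min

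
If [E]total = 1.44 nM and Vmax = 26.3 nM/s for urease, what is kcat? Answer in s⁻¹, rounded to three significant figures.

18.3 s⁻¹

kcat = Vmax/[E]total = 26.3 nM/s / 1.44 nM = 18.3 s⁻¹.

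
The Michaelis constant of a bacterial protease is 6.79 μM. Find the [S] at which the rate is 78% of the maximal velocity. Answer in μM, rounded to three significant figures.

v/Vmax = [S]/(Km+[S]) = 0.78, so [S] = Km·0.78/(1 − 0.78) = 6.79 × 3.545.
[S] = 24.1 μM.

24.1 μM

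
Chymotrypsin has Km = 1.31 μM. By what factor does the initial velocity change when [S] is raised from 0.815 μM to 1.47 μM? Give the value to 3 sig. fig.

The fractional saturations are [S]/(Km+[S]) = 0.815/2.125 = 0.3835 and 1.47/2.780 = 0.5288.
v₂/v₁ is just their ratio: 0.5288/0.3835 = 1.38.

1.38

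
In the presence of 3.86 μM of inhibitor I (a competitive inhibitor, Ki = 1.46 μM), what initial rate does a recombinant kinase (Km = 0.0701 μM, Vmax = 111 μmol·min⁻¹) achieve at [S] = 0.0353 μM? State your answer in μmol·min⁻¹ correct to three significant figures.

With α = 1 + [I]/Ki = 1 + 3.86/1.46 = 3.644, the competitive rate law is v = Vmax[S] / (αKm + [S]).
v = 111×0.0353 / (3.644×0.0701 + 0.0353) = 3.918/0.2907 = 13.5 μmol·min⁻¹.

13.5 μmol·min⁻¹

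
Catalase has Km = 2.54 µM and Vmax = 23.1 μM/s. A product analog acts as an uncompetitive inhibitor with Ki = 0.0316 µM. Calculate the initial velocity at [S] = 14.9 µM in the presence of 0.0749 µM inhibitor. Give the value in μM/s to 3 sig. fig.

α = 1 + [I]/Ki = 1 + 0.0749/0.0316 = 3.370.
For an uncompetitive inhibitor, both parameters are divided by α, giving Vmax/α and Km/α: Km,app = 0.754 µM, Vmax,app = 6.85 μM/s.
v = Vmax,app·[S]/(Km,app + [S]) = 6.85 × 14.9/(0.754 + 14.9) = 6.52 μM/s.

6.52 μM/s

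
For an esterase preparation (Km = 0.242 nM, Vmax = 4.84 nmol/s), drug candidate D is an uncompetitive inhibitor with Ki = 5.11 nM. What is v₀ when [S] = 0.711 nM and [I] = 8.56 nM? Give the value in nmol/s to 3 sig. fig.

α = 1 + [I]/Ki = 1 + 8.56/5.11 = 2.675.
For an uncompetitive inhibitor, both parameters are divided by α, giving Vmax/α and Km/α: Km,app = 0.0905 nM, Vmax,app = 1.81 nmol/s.
v = Vmax,app·[S]/(Km,app + [S]) = 1.81 × 0.711/(0.0905 + 0.711) = 1.61 nmol/s.

1.61 nmol/s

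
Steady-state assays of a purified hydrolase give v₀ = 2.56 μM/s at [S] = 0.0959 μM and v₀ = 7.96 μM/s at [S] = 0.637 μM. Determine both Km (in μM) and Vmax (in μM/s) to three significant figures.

From v = Vmax[S]/(Km+[S]), each point gives Vmax = v(Km+[S])/[S].
Equating: 2.56(Km+0.0959)/0.0959 = 7.96(Km+0.637)/0.637.
26.69·Km + 2.56 = 12.50·Km + 7.96, so (26.69 − 12.50)·Km = 7.96 − 2.56.
Km = 5.400/14.20 = 0.380 μM; then Vmax = 2.56(0.380+0.0959)/0.0959 = 12.7 μM/s.

Km = 0.380 μM; Vmax = 12.7 μM/s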